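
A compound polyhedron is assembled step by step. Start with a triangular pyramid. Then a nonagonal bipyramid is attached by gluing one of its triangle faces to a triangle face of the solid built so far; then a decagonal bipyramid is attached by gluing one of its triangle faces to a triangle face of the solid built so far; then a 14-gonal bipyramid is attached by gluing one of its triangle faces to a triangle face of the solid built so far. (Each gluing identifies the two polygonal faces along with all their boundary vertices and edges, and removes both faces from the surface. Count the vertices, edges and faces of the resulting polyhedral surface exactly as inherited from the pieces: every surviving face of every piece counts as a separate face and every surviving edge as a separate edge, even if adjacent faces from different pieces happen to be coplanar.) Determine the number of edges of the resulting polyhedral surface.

96

A triangular pyramid: V=4, E=6, F=4.
Attach a nonagonal bipyramid (V=11, E=27, F=18) along a 3-gon: merge 3 vertices and 3 edges, delete both glued faces → V=12, E=30, F=20.
Attach a decagonal bipyramid (V=12, E=30, F=20) along a 3-gon: merge 3 vertices and 3 edges, delete both glued faces → V=21, E=57, F=38.
Attach a 14-gonal bipyramid (V=16, E=42, F=28) along a 3-gon: merge 3 vertices and 3 edges, delete both glued faces → V=34, E=96, F=64.
Check: V − E + F = 34 − 96 + 64 = 2.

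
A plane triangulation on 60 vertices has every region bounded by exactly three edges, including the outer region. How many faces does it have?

116

In a plane triangulation 3F = 2E and V − E + F = 2, so F = 2V − 4 = 2·60 − 4 = 116.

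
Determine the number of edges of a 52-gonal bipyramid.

156

A bipyramid over an n-gon has 2n triangular faces and n + 2 vertices: V = 52 + 2 = 54, E = 3·52 = 156, F = 2·52 = 104.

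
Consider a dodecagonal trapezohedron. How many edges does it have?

The n-trapezohedron (dual of the n-antiprism) has V = 2·12 + 2 = 26, E = 4·12 = 48, F = 2·12 = 24.
Check: V − E + F = 26 − 48 + 24 = 2.

48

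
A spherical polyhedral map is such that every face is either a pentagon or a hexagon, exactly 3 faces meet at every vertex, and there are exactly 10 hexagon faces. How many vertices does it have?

40

Let x be the number of pentagons; then F = 10 + x.
Edge–face incidences: 2E = 6·10 + 5·x = 60 + 5x.
Every vertex has degree 3, so 3V = 2E.
Euler: V − E + F = 2 ⇒ (2E)/3 − E + (10 + x) = 2.
Multiply by 6: 2·(2E) − 3·(2E) + 6·(10 + x) = 12, i.e. 60 + 6x − (60 + 5x) = 12.
Collecting terms: x = 12.
Then 2E = 60 + 5·12 = 120, so E = 60, V = 2E/3 = 40, F = 10 + 12 = 22.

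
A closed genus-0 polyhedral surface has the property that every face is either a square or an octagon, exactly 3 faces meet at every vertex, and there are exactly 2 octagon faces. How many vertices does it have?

Let x be the number of squares; then F = 2 + x.
Edge–face incidences: 2E = 8·2 + 4·x = 16 + 4x.
Every vertex has degree 3, so 3V = 2E.
Euler: V − E + F = 2 ⇒ (2E)/3 − E + (2 + x) = 2.
Multiply by 6: 2·(2E) − 3·(2E) + 6·(2 + x) = 12, i.e. 12 + 6x − (16 + 4x) = 12.
Collecting terms: 2x − 4 = 12, so 2x = 16, so x = 8.
Then 2E = 16 + 4·8 = 48, so E = 24, V = 2E/3 = 16, F = 2 + 8 = 10.

16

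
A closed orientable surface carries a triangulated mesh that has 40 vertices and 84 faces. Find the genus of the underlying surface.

2

Every face is a triangle, so 2E = 3·84 = 252, giving E = 126.
χ = V − E + F = 40 − 126 + 84 = -2.
For a closed orientable surface χ = 2 − 2g, so g = (2 − (-2))/2 = 2.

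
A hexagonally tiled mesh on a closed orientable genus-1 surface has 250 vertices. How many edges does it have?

375

χ = 2 − 2·1 = 0, and every face is a hexagon so 6F = 2E.
V − E + F = 0 with E = 6F/2 gives 250 − (6/2 − 1)·F = 0, so F = 125 and E = 375.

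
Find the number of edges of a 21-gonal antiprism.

An antiprism on an n-gon has two n-gon caps and 2n triangles: V = 2·21 = 42, E = 4·21 = 84, F = 2·21 + 2 = 44.
Check: V − E + F = 42 − 84 + 44 = 2.

84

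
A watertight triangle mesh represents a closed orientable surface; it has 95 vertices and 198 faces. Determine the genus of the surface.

3

Every face is a triangle, so 2E = 3·198 = 594, giving E = 297.
χ = V − E + F = 95 − 297 + 198 = -4.
For a closed orientable surface χ = 2 − 2g, so g = (2 − (-4))/2 = 3.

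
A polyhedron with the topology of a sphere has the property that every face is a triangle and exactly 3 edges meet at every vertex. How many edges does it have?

6

Each face has 3 edges and each edge borders two faces, so 2E = 3F.
Each vertex has degree 3, so 3V = 2E and hence V = 3F/3.
Euler: V − E + F = 2 ⇒ (3F/3) − (3F/2) + F = 2.
Multiply by 6: (6 − 9 + 6)F = 12, i.e. 3F = 12.
So F = 4, E = 3·4/2 = 6, V = 3·4/3 = 4.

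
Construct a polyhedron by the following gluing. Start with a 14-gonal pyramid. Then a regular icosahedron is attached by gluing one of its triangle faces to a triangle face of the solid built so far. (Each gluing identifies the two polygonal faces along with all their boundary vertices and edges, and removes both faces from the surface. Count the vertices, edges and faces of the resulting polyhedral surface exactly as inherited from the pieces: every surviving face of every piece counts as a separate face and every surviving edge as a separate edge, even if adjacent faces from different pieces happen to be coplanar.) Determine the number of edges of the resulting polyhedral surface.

55

A 14-gonal pyramid: V=15, E=28, F=15.
Attach a regular icosahedron (V=12, E=30, F=20) along a 3-gon: merge 3 vertices and 3 edges, delete both glued faces → V=24, E=55, F=33.
Check: V − E + F = 24 − 55 + 33 = 2.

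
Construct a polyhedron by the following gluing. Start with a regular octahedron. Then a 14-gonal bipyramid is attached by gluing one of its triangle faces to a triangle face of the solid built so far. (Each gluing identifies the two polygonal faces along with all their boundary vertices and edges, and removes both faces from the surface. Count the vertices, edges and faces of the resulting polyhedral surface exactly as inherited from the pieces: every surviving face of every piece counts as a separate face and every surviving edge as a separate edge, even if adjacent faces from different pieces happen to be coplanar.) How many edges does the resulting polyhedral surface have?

A regular octahedron: V=6, E=12, F=8.
Attach a 14-gonal bipyramid (V=16, E=42, F=28) along a 3-gon: merge 3 vertices and 3 edges, delete both glued faces → V=19, E=51, F=34.
Check: V − E + F = 19 − 51 + 34 = 2.

51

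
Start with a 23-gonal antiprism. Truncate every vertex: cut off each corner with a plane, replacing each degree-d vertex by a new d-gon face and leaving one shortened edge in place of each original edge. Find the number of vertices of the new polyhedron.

The base solid has V = 46, E = 92, F = 48.
Truncation replaces each original edge-end by a new vertex, so V′ = 2E = 184.
Each original edge survives, and each old vertex of degree d contributes d new edges; summing degrees gives Σd = 2E, so E′ = E + 2E = 3E = 276.
Each original face survives and each original vertex becomes one new face: F′ = F + V = 94.

184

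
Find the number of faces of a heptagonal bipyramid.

A bipyramid over an n-gon has 2n triangular faces and n + 2 vertices: V = 7 + 2 = 9, E = 3·7 = 21, F = 2·7 = 14.

14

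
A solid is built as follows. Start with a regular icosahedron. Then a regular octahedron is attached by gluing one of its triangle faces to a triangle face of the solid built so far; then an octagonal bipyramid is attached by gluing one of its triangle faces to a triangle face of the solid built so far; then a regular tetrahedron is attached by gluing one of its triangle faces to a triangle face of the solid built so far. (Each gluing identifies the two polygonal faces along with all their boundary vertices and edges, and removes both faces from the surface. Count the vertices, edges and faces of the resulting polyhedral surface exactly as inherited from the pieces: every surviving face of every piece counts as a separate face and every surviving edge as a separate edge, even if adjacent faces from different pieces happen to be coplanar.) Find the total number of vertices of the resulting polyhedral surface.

23

A regular icosahedron: V=12, E=30, F=20.
Attach a regular octahedron (V=6, E=12, F=8) along a 3-gon: merge 3 vertices and 3 edges, delete both glued faces → V=15, E=39, F=26.
Attach an octagonal bipyramid (V=10, E=24, F=16) along a 3-gon: merge 3 vertices and 3 edges, delete both glued faces → V=22, E=60, F=40.
Attach a regular tetrahedron (V=4, E=6, F=4) along a 3-gon: merge 3 vertices and 3 edges, delete both glued faces → V=23, E=63, F=42.
Check: V − E + F = 23 − 63 + 42 = 2.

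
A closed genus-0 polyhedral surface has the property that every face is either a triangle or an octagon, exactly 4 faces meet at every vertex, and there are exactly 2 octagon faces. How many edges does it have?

Let x be the number of triangles; then F = 2 + x.
Edge–face incidences: 2E = 8·2 + 3·x = 16 + 3x.
Every vertex has degree 4, so 4V = 2E.
Euler: V − E + F = 2 ⇒ (2E)/4 − E + (2 + x) = 2.
Multiply by 8: 2·(2E) − 4·(2E) + 8·(2 + x) = 16, i.e. 16 + 8x − 2·(16 + 3x) = 16.
Collecting terms: 2x − 16 = 16, so 2x = 32, so x = 16.
Then 2E = 16 + 3·16 = 64, so E = 32, V = 2E/4 = 16, F = 2 + 16 = 18.

32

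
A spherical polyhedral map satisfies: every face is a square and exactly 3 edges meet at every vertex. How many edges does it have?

Each face has 4 edges and each edge borders two faces, so 2E = 4F.
Each vertex has degree 3, so 3V = 2E and hence V = 4F/3.
Euler: V − E + F = 2 ⇒ (4F/3) − (4F/2) + F = 2.
Multiply by 6: (8 − 12 + 6)F = 12, i.e. 2F = 12.
So F = 6, E = 4·6/2 = 12, V = 4·6/3 = 8.

12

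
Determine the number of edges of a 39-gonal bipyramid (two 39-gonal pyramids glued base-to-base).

A bipyramid over an n-gon has 2n triangular faces and n + 2 vertices: V = 39 + 2 = 41, E = 3·39 = 117, F = 2·39 = 78.

117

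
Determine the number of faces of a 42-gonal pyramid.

A pyramid on an n-gon base has one n-gon and n triangles: V = 42 + 1 = 43, E = 2·42 = 84, F = 42 + 1 = 43.

43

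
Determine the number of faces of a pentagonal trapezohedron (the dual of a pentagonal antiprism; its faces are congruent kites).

10

The n-trapezohedron (dual of the n-antiprism) has V = 2·5 + 2 = 12, E = 4·5 = 20, F = 2·5 = 10.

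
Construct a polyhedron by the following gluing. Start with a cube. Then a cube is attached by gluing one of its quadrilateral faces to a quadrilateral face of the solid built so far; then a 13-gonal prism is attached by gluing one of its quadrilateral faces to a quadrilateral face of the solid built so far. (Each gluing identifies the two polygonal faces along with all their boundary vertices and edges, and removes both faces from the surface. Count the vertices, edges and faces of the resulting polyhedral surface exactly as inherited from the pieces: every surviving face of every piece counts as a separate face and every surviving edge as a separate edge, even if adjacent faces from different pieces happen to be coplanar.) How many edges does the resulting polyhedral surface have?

A cube: V=8, E=12, F=6.
Attach a cube (V=8, E=12, F=6) along a 4-gon: merge 4 vertices and 4 edges, delete both glued faces → V=12, E=20, F=10.
Attach a 13-gonal prism (V=26, E=39, F=15) along a 4-gon: merge 4 vertices and 4 edges, delete both glued faces → V=34, E=55, F=23.
Check: V − E + F = 34 − 55 + 23 = 2.

55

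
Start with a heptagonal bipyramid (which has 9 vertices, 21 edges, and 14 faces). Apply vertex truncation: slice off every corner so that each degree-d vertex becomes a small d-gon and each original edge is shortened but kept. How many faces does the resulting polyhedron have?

23

Truncation replaces each original edge-end by a new vertex, so V′ = 2E = 42.
Each original edge survives, and each old vertex of degree d contributes d new edges; summing degrees gives Σd = 2E, so E′ = E + 2E = 3E = 63.
Each original face survives and each original vertex becomes one new face: F′ = F + V = 23.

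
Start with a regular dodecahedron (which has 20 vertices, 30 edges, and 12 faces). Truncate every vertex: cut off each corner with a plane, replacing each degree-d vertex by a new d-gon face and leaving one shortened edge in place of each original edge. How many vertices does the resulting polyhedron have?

60

Truncation replaces each original edge-end by a new vertex, so V′ = 2E = 60.
Each original edge survives, and each old vertex of degree d contributes d new edges; summing degrees gives Σd = 2E, so E′ = E + 2E = 3E = 90.
Each original face survives and each original vertex becomes one new face: F′ = F + V = 32.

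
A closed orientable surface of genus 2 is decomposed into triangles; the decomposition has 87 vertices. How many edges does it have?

χ = 2 − 2·2 = -2, and every face is a triangle so 3F = 2E.
V − E + F = -2 with E = 3F/2 gives 87 − (3/2 − 1)·F = -2, so F = 178 and E = 267.

267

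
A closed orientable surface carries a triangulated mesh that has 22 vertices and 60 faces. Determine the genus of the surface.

Every face is a triangle, so 2E = 3·60 = 180, giving E = 90.
χ = V − E + F = 22 − 90 + 60 = -8.
For a closed orientable surface χ = 2 − 2g, so g = (2 − (-8))/2 = 5.

5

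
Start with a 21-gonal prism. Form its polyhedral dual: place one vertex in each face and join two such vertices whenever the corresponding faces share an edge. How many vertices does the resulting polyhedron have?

The base solid has V = 42, E = 63, F = 23.
The dual swaps V and F and preserves E: V′ = F = 23, E′ = E = 63, F′ = V = 42.

23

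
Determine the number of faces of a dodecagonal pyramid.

13

A pyramid on an n-gon base has one n-gon and n triangles: V = 12 + 1 = 13, E = 2·12 = 24, F = 12 + 1 = 13.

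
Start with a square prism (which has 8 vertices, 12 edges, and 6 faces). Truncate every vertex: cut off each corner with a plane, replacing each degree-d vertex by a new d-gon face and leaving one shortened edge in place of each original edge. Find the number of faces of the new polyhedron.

14

Truncation replaces each original edge-end by a new vertex, so V′ = 2E = 24.
Each original edge survives, and each old vertex of degree d contributes d new edges; summing degrees gives Σd = 2E, so E′ = E + 2E = 3E = 36.
Each original face survives and each original vertex becomes one new face: F′ = F + V = 14.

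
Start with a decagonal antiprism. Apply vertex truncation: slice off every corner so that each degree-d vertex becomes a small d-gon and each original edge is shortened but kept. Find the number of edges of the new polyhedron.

120

The base solid has V = 20, E = 40, F = 22.
Truncation replaces each original edge-end by a new vertex, so V′ = 2E = 80.
Each original edge survives, and each old vertex of degree d contributes d new edges; summing degrees gives Σd = 2E, so E′ = E + 2E = 3E = 120.
Each original face survives and each original vertex becomes one new face: F′ = F + V = 42.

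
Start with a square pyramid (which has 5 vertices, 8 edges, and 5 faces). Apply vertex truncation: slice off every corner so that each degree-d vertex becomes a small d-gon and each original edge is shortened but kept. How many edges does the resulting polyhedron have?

24

Truncation replaces each original edge-end by a new vertex, so V′ = 2E = 16.
Each original edge survives, and each old vertex of degree d contributes d new edges; summing degrees gives Σd = 2E, so E′ = E + 2E = 3E = 24.
Each original face survives and each original vertex becomes one new face: F′ = F + V = 10.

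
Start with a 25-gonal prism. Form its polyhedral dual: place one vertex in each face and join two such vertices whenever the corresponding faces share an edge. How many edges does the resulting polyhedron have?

The base solid has V = 50, E = 75, F = 27.
The dual swaps V and F and preserves E: V′ = F = 27, E′ = E = 75, F′ = V = 50.

75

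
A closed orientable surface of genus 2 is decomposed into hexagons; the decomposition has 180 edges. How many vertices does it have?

χ = 2 − 2·2 = -2, and every face is a hexagon so 6F = 2E.
F = 2E/6 = 60. Then V = -2 + E − F = -2 + 180 − 60 = 118.

118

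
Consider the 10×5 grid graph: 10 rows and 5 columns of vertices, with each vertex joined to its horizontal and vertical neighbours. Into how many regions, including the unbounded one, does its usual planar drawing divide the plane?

The grid has V = 10·5 = 50 vertices and E = 10·4 + 5·9 = 85 edges.
F = 2 − V + E = 2 − 50 + 85 = 37.

37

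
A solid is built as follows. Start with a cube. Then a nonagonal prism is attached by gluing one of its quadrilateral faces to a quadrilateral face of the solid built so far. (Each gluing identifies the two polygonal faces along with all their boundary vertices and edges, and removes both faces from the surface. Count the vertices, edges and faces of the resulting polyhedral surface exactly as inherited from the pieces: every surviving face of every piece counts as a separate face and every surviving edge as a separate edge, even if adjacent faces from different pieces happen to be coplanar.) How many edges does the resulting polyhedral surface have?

A cube: V=8, E=12, F=6.
Attach a nonagonal prism (V=18, E=27, F=11) along a 4-gon: merge 4 vertices and 4 edges, delete both glued faces → V=22, E=35, F=15.
Check: V − E + F = 22 − 35 + 15 = 2.

35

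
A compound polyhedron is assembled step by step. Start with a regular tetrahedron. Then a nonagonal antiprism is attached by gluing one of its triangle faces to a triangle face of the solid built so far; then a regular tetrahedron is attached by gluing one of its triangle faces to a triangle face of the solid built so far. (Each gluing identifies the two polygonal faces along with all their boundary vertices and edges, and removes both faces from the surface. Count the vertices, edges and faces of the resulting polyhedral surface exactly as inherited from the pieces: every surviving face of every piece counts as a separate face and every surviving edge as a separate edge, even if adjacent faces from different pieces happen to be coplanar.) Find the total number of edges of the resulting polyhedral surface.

A regular tetrahedron: V=4, E=6, F=4.
Attach a nonagonal antiprism (V=18, E=36, F=20) along a 3-gon: merge 3 vertices and 3 edges, delete both glued faces → V=19, E=39, F=22.
Attach a regular tetrahedron (V=4, E=6, F=4) along a 3-gon: merge 3 vertices and 3 edges, delete both glued faces → V=20, E=42, F=24.
Check: V − E + F = 20 − 42 + 24 = 2.

42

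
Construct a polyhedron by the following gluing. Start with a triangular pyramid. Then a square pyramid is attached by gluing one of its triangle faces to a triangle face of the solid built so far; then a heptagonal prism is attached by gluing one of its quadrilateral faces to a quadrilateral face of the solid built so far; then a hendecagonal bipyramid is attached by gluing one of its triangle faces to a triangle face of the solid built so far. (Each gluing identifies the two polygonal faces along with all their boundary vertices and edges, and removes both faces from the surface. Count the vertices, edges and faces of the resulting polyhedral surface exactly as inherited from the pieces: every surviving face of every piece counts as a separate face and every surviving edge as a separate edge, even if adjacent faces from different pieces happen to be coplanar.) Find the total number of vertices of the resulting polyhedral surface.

26

A triangular pyramid: V=4, E=6, F=4.
Attach a square pyramid (V=5, E=8, F=5) along a 3-gon: merge 3 vertices and 3 edges, delete both glued faces → V=6, E=11, F=7.
Attach a heptagonal prism (V=14, E=21, F=9) along a 4-gon: merge 4 vertices and 4 edges, delete both glued faces → V=16, E=28, F=14.
Attach a hendecagonal bipyramid (V=13, E=33, F=22) along a 3-gon: merge 3 vertices and 3 edges, delete both glued faces → V=26, E=58, F=34.
Check: V − E + F = 26 − 58 + 34 = 2.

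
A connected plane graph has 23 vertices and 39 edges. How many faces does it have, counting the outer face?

18

Euler's formula for a connected plane graph: V − E + F = 2, so F = 2 − 23 + 39 = 18.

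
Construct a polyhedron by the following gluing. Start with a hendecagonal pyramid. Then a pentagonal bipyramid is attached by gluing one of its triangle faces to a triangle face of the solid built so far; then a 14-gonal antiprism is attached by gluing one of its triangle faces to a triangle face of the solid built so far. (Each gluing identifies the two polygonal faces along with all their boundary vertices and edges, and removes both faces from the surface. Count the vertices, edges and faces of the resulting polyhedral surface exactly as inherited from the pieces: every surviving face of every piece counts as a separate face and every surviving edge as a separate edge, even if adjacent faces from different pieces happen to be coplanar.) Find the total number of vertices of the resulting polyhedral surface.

41

A hendecagonal pyramid: V=12, E=22, F=12.
Attach a pentagonal bipyramid (V=7, E=15, F=10) along a 3-gon: merge 3 vertices and 3 edges, delete both glued faces → V=16, E=34, F=20.
Attach a 14-gonal antiprism (V=28, E=56, F=30) along a 3-gon: merge 3 vertices and 3 edges, delete both glued faces → V=41, E=87, F=48.
Check: V − E + F = 41 − 87 + 48 = 2.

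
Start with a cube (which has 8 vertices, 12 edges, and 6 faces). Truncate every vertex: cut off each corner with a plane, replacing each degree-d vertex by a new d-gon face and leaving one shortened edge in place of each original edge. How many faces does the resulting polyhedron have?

14

Truncation replaces each original edge-end by a new vertex, so V′ = 2E = 24.
Each original edge survives, and each old vertex of degree d contributes d new edges; summing degrees gives Σd = 2E, so E′ = E + 2E = 3E = 36.
Each original face survives and each original vertex becomes one new face: F′ = F + V = 14.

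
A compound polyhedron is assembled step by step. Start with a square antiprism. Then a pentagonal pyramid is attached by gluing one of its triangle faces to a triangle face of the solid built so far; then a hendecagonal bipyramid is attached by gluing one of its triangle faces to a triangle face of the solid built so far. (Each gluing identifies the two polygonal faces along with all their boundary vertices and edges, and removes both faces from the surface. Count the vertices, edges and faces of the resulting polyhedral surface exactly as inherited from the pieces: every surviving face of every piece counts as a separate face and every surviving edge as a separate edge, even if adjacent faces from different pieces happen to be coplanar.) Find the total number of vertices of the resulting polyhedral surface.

21

A square antiprism: V=8, E=16, F=10.
Attach a pentagonal pyramid (V=6, E=10, F=6) along a 3-gon: merge 3 vertices and 3 edges, delete both glued faces → V=11, E=23, F=14.
Attach a hendecagonal bipyramid (V=13, E=33, F=22) along a 3-gon: merge 3 vertices and 3 edges, delete both glued faces → V=21, E=53, F=34.
Check: V − E + F = 21 − 53 + 34 = 2.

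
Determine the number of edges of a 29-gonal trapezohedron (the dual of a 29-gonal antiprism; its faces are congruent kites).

The n-trapezohedron (dual of the n-antiprism) has V = 2·29 + 2 = 60, E = 4·29 = 116, F = 2·29 = 58.
Check: V − E + F = 60 − 116 + 58 = 2.

116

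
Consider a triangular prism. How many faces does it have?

5

A prism on an n-gon has two n-gon bases and n rectangular sides: V = 2·3 = 6, E = 3·3 = 9, F = 3 + 2 = 5.
Check: V − E + F = 6 − 9 + 5 = 2.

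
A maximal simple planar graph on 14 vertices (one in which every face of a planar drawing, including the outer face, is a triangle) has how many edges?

In a plane triangulation 3F = 2E and V − E + F = 2, so E = 3V − 6 = 3·14 − 6 = 36.

36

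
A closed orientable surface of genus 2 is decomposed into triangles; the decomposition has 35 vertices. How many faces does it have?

74

χ = 2 − 2·2 = -2, and every face is a triangle so 3F = 2E.
V − E + F = -2 with E = 3F/2 gives 35 − (3/2 − 1)·F = -2, so F = 74 and E = 111.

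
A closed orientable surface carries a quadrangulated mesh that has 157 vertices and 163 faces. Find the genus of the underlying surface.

4

Every face is a square, so 2E = 4·163 = 652, giving E = 326.
χ = V − E + F = 157 − 326 + 163 = -6.
For a closed orientable surface χ = 2 − 2g, so g = (2 − (-6))/2 = 4.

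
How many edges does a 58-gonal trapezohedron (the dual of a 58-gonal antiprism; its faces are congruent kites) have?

232

The n-trapezohedron (dual of the n-antiprism) has V = 2·58 + 2 = 118, E = 4·58 = 232, F = 2·58 = 116.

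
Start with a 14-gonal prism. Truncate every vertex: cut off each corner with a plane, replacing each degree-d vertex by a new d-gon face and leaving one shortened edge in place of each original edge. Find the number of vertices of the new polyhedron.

The base solid has V = 28, E = 42, F = 16.
Truncation replaces each original edge-end by a new vertex, so V′ = 2E = 84.
Each original edge survives, and each old vertex of degree d contributes d new edges; summing degrees gives Σd = 2E, so E′ = E + 2E = 3E = 126.
Each original face survives and each original vertex becomes one new face: F′ = F + V = 44.

84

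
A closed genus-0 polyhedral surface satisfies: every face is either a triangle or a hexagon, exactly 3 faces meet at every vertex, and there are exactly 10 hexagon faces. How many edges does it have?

36

Let x be the number of triangles; then F = 10 + x.
Edge–face incidences: 2E = 6·10 + 3·x = 60 + 3x.
Every vertex has degree 3, so 3V = 2E.
Euler: V − E + F = 2 ⇒ (2E)/3 − E + (10 + x) = 2.
Multiply by 6: 2·(2E) − 3·(2E) + 6·(10 + x) = 12, i.e. 60 + 6x − (60 + 3x) = 12.
Collecting terms: 3x = 12, so x = 4.
Then 2E = 60 + 3·4 = 72, so E = 36, V = 2E/3 = 24, F = 10 + 4 = 14.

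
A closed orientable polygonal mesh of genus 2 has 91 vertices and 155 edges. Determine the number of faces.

For a closed orientable surface of genus 2, χ = 2 − 2·2 = -2.
F = -2 − V + E = -2 − 91 + 155 = 62.

62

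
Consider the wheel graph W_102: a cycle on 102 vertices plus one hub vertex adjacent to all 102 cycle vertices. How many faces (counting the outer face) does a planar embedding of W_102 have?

W_102 has V = 102 + 1 = 103 vertices and E = 2·102 = 204 edges.
By Euler's formula F = 2 − V + E = 2 − 103 + 204 = 103.

103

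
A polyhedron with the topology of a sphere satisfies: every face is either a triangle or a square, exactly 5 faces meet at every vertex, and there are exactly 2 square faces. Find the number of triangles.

Let x be the number of triangles; then F = 2 + x.
Edge–face incidences: 2E = 4·2 + 3·x = 8 + 3x.
Every vertex has degree 5, so 5V = 2E.
Euler: V − E + F = 2 ⇒ (2E)/5 − E + (2 + x) = 2.
Multiply by 10: 2·(2E) − 5·(2E) + 10·(2 + x) = 20, i.e. 20 + 10x − 3·(8 + 3x) = 20.
Collecting terms: x − 4 = 20, so x = 24.
Then 2E = 8 + 3·24 = 80, so E = 40, V = 2E/5 = 16, F = 2 + 24 = 26.

24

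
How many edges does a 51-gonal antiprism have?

204

An antiprism on an n-gon has two n-gon caps and 2n triangles: V = 2·51 = 102, E = 4·51 = 204, F = 2·51 + 2 = 104.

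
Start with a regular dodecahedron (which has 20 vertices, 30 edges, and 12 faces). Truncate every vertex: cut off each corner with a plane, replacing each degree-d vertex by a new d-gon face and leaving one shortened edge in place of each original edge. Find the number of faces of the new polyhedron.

Truncation replaces each original edge-end by a new vertex, so V′ = 2E = 60.
Each original edge survives, and each old vertex of degree d contributes d new edges; summing degrees gives Σd = 2E, so E′ = E + 2E = 3E = 90.
Each original face survives and each original vertex becomes one new face: F′ = F + V = 32.

32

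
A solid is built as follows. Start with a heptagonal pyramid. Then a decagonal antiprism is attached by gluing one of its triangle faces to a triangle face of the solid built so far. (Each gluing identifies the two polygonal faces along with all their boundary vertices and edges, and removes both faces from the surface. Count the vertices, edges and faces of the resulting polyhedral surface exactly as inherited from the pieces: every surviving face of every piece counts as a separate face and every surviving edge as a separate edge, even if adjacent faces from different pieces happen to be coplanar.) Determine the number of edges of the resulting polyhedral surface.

51

A heptagonal pyramid: V=8, E=14, F=8.
Attach a decagonal antiprism (V=20, E=40, F=22) along a 3-gon: merge 3 vertices and 3 edges, delete both glued faces → V=25, E=51, F=28.
Check: V − E + F = 25 − 51 + 28 = 2.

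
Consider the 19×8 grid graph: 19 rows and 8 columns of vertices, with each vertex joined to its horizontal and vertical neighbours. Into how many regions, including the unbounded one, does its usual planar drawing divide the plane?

127

The grid has V = 19·8 = 152 vertices and E = 19·7 + 8·18 = 277 edges.
F = 2 − V + E = 2 − 152 + 277 = 127.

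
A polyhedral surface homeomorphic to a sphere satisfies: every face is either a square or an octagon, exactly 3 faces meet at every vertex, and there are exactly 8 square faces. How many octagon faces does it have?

2

Let x be the number of octagons; then F = 8 + x.
Edge–face incidences: 2E = 4·8 + 8·x = 32 + 8x.
Every vertex has degree 3, so 3V = 2E.
Euler: V − E + F = 2 ⇒ (2E)/3 − E + (8 + x) = 2.
Multiply by 6: 2·(2E) − 3·(2E) + 6·(8 + x) = 12, i.e. 48 + 6x − (32 + 8x) = 12.
Collecting terms: −2x + 16 = 12, so −2x = −4, so x = 2.
Then 2E = 32 + 8·2 = 48, so E = 24, V = 2E/3 = 16, F = 8 + 2 = 10.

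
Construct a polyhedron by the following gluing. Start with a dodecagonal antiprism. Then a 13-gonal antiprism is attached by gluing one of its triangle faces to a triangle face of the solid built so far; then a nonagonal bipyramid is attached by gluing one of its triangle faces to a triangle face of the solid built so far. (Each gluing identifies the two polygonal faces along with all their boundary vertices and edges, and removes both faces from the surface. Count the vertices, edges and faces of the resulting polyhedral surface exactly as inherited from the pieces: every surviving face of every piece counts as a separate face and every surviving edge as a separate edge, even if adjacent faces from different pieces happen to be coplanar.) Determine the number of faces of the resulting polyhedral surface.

A dodecagonal antiprism: V=24, E=48, F=26.
Attach a 13-gonal antiprism (V=26, E=52, F=28) along a 3-gon: merge 3 vertices and 3 edges, delete both glued faces → V=47, E=97, F=52.
Attach a nonagonal bipyramid (V=11, E=27, F=18) along a 3-gon: merge 3 vertices and 3 edges, delete both glued faces → V=55, E=121, F=68.
Check: V − E + F = 55 − 121 + 68 = 2.

68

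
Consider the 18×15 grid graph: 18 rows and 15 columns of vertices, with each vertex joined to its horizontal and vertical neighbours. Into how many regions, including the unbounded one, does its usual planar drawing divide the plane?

239

The grid has V = 18·15 = 270 vertices and E = 18·14 + 15·17 = 507 edges.
F = 2 − V + E = 2 − 270 + 507 = 239.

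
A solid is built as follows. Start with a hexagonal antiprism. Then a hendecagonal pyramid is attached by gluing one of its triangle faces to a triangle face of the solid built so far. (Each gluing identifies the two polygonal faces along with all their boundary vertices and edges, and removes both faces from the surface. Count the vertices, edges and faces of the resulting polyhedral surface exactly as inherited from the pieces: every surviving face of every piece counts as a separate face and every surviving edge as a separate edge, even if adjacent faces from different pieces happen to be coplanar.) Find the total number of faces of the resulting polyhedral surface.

24

A hexagonal antiprism: V=12, E=24, F=14.
Attach a hendecagonal pyramid (V=12, E=22, F=12) along a 3-gon: merge 3 vertices and 3 edges, delete both glued faces → V=21, E=43, F=24.
Check: V − E + F = 21 − 43 + 24 = 2.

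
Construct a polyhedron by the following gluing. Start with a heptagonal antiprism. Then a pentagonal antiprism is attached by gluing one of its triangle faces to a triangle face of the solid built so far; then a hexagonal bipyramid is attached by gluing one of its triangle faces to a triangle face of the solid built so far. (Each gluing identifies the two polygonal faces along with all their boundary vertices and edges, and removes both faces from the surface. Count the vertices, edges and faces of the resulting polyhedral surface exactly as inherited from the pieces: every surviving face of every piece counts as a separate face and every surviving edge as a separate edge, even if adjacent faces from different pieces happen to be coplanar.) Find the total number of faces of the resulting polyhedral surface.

A heptagonal antiprism: V=14, E=28, F=16.
Attach a pentagonal antiprism (V=10, E=20, F=12) along a 3-gon: merge 3 vertices and 3 edges, delete both glued faces → V=21, E=45, F=26.
Attach a hexagonal bipyramid (V=8, E=18, F=12) along a 3-gon: merge 3 vertices and 3 edges, delete both glued faces → V=26, E=60, F=36.
Check: V − E + F = 26 − 60 + 36 = 2.

36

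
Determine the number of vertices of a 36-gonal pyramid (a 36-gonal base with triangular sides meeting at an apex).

37

A pyramid on an n-gon base has one n-gon and n triangles: V = 36 + 1 = 37, E = 2·36 = 72, F = 36 + 1 = 37.
Check: V − E + F = 37 − 72 + 37 = 2.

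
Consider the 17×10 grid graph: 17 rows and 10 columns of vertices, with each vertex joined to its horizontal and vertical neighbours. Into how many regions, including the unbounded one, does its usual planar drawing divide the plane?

The grid has V = 17·10 = 170 vertices and E = 17·9 + 10·16 = 313 edges.
F = 2 − V + E = 2 − 170 + 313 = 145.

145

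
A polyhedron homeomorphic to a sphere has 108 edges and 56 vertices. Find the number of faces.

Here V − E + F = 2.
F = 2 − V + E = 2 − 56 + 108 = 54.

54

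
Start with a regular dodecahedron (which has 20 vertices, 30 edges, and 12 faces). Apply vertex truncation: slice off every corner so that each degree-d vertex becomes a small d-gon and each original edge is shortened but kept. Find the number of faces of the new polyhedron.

Truncation replaces each original edge-end by a new vertex, so V′ = 2E = 60.
Each original edge survives, and each old vertex of degree d contributes d new edges; summing degrees gives Σd = 2E, so E′ = E + 2E = 3E = 90.
Each original face survives and each original vertex becomes one new face: F′ = F + V = 32.

32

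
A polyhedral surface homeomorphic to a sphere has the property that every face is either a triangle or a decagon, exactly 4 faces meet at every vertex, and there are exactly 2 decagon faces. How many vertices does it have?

Let x be the number of triangles; then F = 2 + x.
Edge–face incidences: 2E = 10·2 + 3·x = 20 + 3x.
Every vertex has degree 4, so 4V = 2E.
Euler: V − E + F = 2 ⇒ (2E)/4 − E + (2 + x) = 2.
Multiply by 8: 2·(2E) − 4·(2E) + 8·(2 + x) = 16, i.e. 16 + 8x − 2·(20 + 3x) = 16.
Collecting terms: 2x − 24 = 16, so 2x = 40, so x = 20.
Then 2E = 20 + 3·20 = 80, so E = 40, V = 2E/4 = 20, F = 2 + 20 = 22.

20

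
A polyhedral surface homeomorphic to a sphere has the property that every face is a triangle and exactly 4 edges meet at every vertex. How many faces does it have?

Each face has 3 edges and each edge borders two faces, so 2E = 3F.
Each vertex has degree 4, so 4V = 2E and hence V = 3F/4.
Euler: V − E + F = 2 ⇒ (3F/4) − (3F/2) + F = 2.
Multiply by 8: (6 − 12 + 8)F = 16, i.e. 2F = 16.
So F = 8, E = 3·8/2 = 12, V = 3·8/4 = 6.

8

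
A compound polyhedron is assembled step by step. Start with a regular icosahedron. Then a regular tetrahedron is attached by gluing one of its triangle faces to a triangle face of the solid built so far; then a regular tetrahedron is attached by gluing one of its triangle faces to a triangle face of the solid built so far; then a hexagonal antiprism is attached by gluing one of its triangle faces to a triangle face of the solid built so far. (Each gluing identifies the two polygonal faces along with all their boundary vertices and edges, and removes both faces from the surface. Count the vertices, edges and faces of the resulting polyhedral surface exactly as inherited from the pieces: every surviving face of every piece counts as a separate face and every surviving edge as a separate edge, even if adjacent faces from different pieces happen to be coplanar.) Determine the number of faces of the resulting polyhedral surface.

36

A regular icosahedron: V=12, E=30, F=20.
Attach a regular tetrahedron (V=4, E=6, F=4) along a 3-gon: merge 3 vertices and 3 edges, delete both glued faces → V=13, E=33, F=22.
Attach a regular tetrahedron (V=4, E=6, F=4) along a 3-gon: merge 3 vertices and 3 edges, delete both glued faces → V=14, E=36, F=24.
Attach a hexagonal antiprism (V=12, E=24, F=14) along a 3-gon: merge 3 vertices and 3 edges, delete both glued faces → V=23, E=57, F=36.
Check: V − E + F = 23 − 57 + 36 = 2.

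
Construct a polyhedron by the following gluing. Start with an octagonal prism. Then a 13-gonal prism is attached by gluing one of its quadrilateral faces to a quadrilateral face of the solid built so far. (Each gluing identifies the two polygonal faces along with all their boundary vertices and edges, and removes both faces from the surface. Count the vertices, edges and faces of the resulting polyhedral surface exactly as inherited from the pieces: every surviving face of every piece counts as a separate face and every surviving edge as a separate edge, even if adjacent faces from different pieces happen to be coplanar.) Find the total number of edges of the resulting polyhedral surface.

59

An octagonal prism: V=16, E=24, F=10.
Attach a 13-gonal prism (V=26, E=39, F=15) along a 4-gon: merge 4 vertices and 4 edges, delete both glued faces → V=38, E=59, F=23.
Check: V − E + F = 38 − 59 + 23 = 2.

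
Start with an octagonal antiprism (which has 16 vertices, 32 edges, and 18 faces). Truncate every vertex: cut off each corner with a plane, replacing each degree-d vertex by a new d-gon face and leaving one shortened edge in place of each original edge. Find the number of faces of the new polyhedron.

34

Truncation replaces each original edge-end by a new vertex, so V′ = 2E = 64.
Each original edge survives, and each old vertex of degree d contributes d new edges; summing degrees gives Σd = 2E, so E′ = E + 2E = 3E = 96.
Each original face survives and each original vertex becomes one new face: F′ = F + V = 34.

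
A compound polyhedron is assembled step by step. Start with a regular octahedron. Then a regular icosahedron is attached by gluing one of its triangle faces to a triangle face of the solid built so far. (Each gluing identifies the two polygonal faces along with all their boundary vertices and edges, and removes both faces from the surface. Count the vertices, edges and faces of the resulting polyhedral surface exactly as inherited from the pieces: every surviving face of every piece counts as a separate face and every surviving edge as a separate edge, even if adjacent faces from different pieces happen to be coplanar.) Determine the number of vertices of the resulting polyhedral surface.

A regular octahedron: V=6, E=12, F=8.
Attach a regular icosahedron (V=12, E=30, F=20) along a 3-gon: merge 3 vertices and 3 edges, delete both glued faces → V=15, E=39, F=26.
Check: V − E + F = 15 − 39 + 26 = 2.

15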